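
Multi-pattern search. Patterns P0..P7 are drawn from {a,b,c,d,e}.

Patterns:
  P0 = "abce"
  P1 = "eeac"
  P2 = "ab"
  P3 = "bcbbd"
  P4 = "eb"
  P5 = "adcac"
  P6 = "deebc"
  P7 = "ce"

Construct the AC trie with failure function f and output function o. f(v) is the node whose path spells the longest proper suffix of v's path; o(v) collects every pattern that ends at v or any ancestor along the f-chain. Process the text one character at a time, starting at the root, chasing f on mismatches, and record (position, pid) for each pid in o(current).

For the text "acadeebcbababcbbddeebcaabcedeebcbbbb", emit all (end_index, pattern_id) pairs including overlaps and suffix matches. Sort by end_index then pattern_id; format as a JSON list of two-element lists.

Construct AC machine:
Trie (insert patterns):
  0='ε' goto a→1 b→9 c→24 d→19 e→5
  1='a' goto b→2 d→15
  2='ab' goto c→3  ←P2
  3='abc' goto e→4
  4='abce' goto ·  ←P0
  5='e' goto b→14 e→6
  6='ee' goto a→7
  7='eea' goto c→8
  8='eeac' goto ·  ←P1
  9='b' goto c→10
  10='bc' goto b→11
  11='bcb' goto b→12
  12='bcbb' goto d→13
  13='bcbbd' goto ·  ←P3
  14='eb' goto ·  ←P4
  15='ad' goto c→16
  16='adc' goto a→17
  17='adca' goto c→18
  18='adcac' goto ·  ←P5
  19='d' goto e→20
  20='de' goto e→21
  21='dee' goto b→22
  22='deeb' goto c→23
  23='deebc' goto ·  ←P6
  24='c' goto e→25
  25='ce' goto ·  ←P7

BFS fail/out derivation:
  n1('a'): parent n0 fail=0; on 'a' 0 → fail=0;  out ∅∪∅=∅
  n5('e'): parent n0 fail=0; on 'e' 0 → fail=0;  out ∅∪∅=∅
  n9('b'): parent n0 fail=0; on 'b' 0 → fail=0;  out ∅∪∅=∅
  n19('d'): parent n0 fail=0; on 'd' 0 → fail=0;  out ∅∪∅=∅
  n24('c'): parent n0 fail=0; on 'c' 0 → fail=0;  out ∅∪∅=∅
  n2('ab'): parent n1 fail=0; on 'b' 0 → fail=9;  out {2}∪∅={2}
  n6('ee'): parent n5 fail=0; on 'e' 0 → fail=5;  out ∅∪∅=∅
  n10('bc'): parent n9 fail=0; on 'c' 0 → fail=24;  out ∅∪∅=∅
  n14('eb'): parent n5 fail=0; on 'b' 0 → fail=9;  out {4}∪∅={4}
  n15('ad'): parent n1 fail=0; on 'd' 0 → fail=19;  out ∅∪∅=∅
  n20('de'): parent n19 fail=0; on 'e' 0 → fail=5;  out ∅∪∅=∅
  n25('ce'): parent n24 fail=0; on 'e' 0 → fail=5;  out {7}∪∅={7}
  n3('abc'): parent n2 fail=9; on 'c' 9 → fail=10;  out ∅∪∅=∅
  n7('eea'): parent n6 fail=5; on 'a' 5→0 → fail=1;  out ∅∪∅=∅
  n11('bcb'): parent n10 fail=24; on 'b' 24→0 → fail=9;  out ∅∪∅=∅
  n16('adc'): parent n15 fail=19; on 'c' 19→0 → fail=24;  out ∅∪∅=∅
  n21('dee'): parent n20 fail=5; on 'e' 5 → fail=6;  out ∅∪∅=∅
  n4('abce'): parent n3 fail=10; on 'e' 10→24 → fail=25;  out {0}∪{7}={0,7}
  n8('eeac'): parent n7 fail=1; on 'c' 1→0 → fail=24;  out {1}∪∅={1}
  n12('bcbb'): parent n11 fail=9; on 'b' 9→0 → fail=9;  out ∅∪∅=∅
  n17('adca'): parent n16 fail=24; on 'a' 24→0 → fail=1;  out ∅∪∅=∅
  n22('deeb'): parent n21 fail=6; on 'b' 6→5 → fail=14;  out ∅∪{4}={4}
  n13('bcbbd'): parent n12 fail=9; on 'd' 9→0 → fail=19;  out {3}∪∅={3}
  n18('adcac'): parent n17 fail=1; on 'c' 1→0 → fail=24;  out {5}∪∅={5}
  n23('deebc'): parent n22 fail=14; on 'c' 14→9 → fail=10;  out {6}∪∅={6}

Text stream:
i=0 'a': node 0→1
i=1 'c': node 1→24 (fail-walked)
i=2 'a': node 24→1 (fail-walked)
i=3 'd': node 1→15
i=4 'e': node 15→20 (fail-walked)
i=5 'e': node 20→21
i=6 'b': node 21→22  ** P4@[5:6]
i=7 'c': node 22→23  ** P6@[3:7]
i=8 'b': node 23→11 (fail-walked)
i=9 'a': node 11→1 (fail-walked)
i=10 'b': node 1→2  ** P2@[9:10]
i=11 'a': node 2→1 (fail-walked)
i=12 'b': node 1→2  ** P2@[11:12]
i=13 'c': node 2→3
i=14 'b': node 3→11 (fail-walked)
i=15 'b': node 11→12
i=16 'd': node 12→13  ** P3@[12:16]
i=17 'd': node 13→19 (fail-walked)
i=18 'e': node 19→20
i=19 'e': node 20→21
i=20 'b': node 21→22  ** P4@[19:20]
i=21 'c': node 22→23  ** P6@[17:21]
i=22 'a': node 23→1 (fail-walked)
i=23 'a': node 1→1 (fail-walked)
i=24 'b': node 1→2  ** P2@[23:24]
i=25 'c': node 2→3
i=26 'e': node 3→4  ** P0@[23:26],P7@[25:26]
i=27 'd': node 4→19 (fail-walked)
i=28 'e': node 19→20
i=29 'e': node 20→21
i=30 'b': node 21→22  ** P4@[29:30]
i=31 'c': node 22→23  ** P6@[27:31]
i=32 'b': node 23→11 (fail-walked)
i=33 'b': node 11→12
i=34 'b': node 12→9 (fail-walked)
i=35 'b': node 9→9 (fail-walked)

All matches (sorted): [[6,4],[7,6],[10,2],[12,2],[16,3],[20,4],[21,6],[24,2],[26,0],[26,7],[30,4],[31,6]]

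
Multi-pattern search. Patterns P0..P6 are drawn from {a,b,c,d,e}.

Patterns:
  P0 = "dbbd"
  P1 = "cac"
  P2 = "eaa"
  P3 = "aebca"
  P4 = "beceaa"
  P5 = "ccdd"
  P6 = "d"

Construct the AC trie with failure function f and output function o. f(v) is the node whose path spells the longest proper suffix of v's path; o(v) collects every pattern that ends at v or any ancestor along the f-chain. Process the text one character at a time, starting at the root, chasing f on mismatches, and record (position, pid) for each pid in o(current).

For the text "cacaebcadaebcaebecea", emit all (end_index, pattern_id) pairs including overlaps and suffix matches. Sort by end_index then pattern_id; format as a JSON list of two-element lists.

Build:
Trie nodes:
  0='ε' goto a→11 b→16 c→5 d→1 e→8
  1='d' goto b→2  [P6 ends]
  2='db' goto b→3
  3='dbb' goto d→4
  4='dbbd' goto ·  [P0 ends]
  5='c' goto a→6 c→22
  6='ca' goto c→7
  7='cac' goto ·  [P1 ends]
  8='e' goto a→9
  9='ea' goto a→10
  10='eaa' goto ·  [P2 ends]
  11='a' goto e→12
  12='ae' goto b→13
  13='aeb' goto c→14
  14='aebc' goto a→15
  15='aebca' goto ·  [P3 ends]
  16='b' goto e→17
  17='be' goto c→18
  18='bec' goto e→19
  19='bece' goto a→20
  20='becea' goto a→21
  21='beceaa' goto ·  [P4 ends]
  22='cc' goto d→23
  23='ccd' goto d→24
  24='ccdd' goto ·  [P5 ends]

BFS fail/out derivation:
  n1('d'): parent n0 fail=0; on 'd' 0 → fail=0;  out {6}∪∅={6}
  n5('c'): parent n0 fail=0; on 'c' 0 → fail=0;  out ∅∪∅=∅
  n8('e'): parent n0 fail=0; on 'e' 0 → fail=0;  out ∅∪∅=∅
  n11('a'): parent n0 fail=0; on 'a' 0 → fail=0;  out ∅∪∅=∅
  n16('b'): parent n0 fail=0; on 'b' 0 → fail=0;  out ∅∪∅=∅
  n2('db'): parent n1 fail=0; on 'b' 0 → fail=16;  out ∅∪∅=∅
  n6('ca'): parent n5 fail=0; on 'a' 0 → fail=11;  out ∅∪∅=∅
  n9('ea'): parent n8 fail=0; on 'a' 0 → fail=11;  out ∅∪∅=∅
  n12('ae'): parent n11 fail=0; on 'e' 0 → fail=8;  out ∅∪∅=∅
  n17('be'): parent n16 fail=0; on 'e' 0 → fail=8;  out ∅∪∅=∅
  n22('cc'): parent n5 fail=0; on 'c' 0 → fail=5;  out ∅∪∅=∅
  n3('dbb'): parent n2 fail=16; on 'b' 16→0 → fail=16;  out ∅∪∅=∅
  n7('cac'): parent n6 fail=11; on 'c' 11→0 → fail=5;  out {1}∪∅={1}
  n10('eaa'): parent n9 fail=11; on 'a' 11→0 → fail=11;  out {2}∪∅={2}
  n13('aeb'): parent n12 fail=8; on 'b' 8→0 → fail=16;  out ∅∪∅=∅
  n18('bec'): parent n17 fail=8; on 'c' 8→0 → fail=5;  out ∅∪∅=∅
  n23('ccd'): parent n22 fail=5; on 'd' 5→0 → fail=1;  out ∅∪{6}={6}
  n4('dbbd'): parent n3 fail=16; on 'd' 16→0 → fail=1;  out {0}∪{6}={0,6}
  n14('aebc'): parent n13 fail=16; on 'c' 16→0 → fail=5;  out ∅∪∅=∅
  n19('bece'): parent n18 fail=5; on 'e' 5→0 → fail=8;  out ∅∪∅=∅
  n24('ccdd'): parent n23 fail=1; on 'd' 1→0 → fail=1;  out {5}∪{6}={5,6}
  n15('aebca'): parent n14 fail=5; on 'a' 5 → fail=6;  out {3}∪∅={3}
  n20('becea'): parent n19 fail=8; on 'a' 8 → fail=9;  out ∅∪∅=∅
  n21('beceaa'): parent n20 fail=9; on 'a' 9 → fail=10;  out {4}∪{2}={2,4}

Scan:
[0] read 'c'  n0⇒n5
[1] read 'a'  n5⇒n6
[2] read 'c'  n6⇒n7  emit P1@[0:2]
[3] read 'a'  n7⇒n6 ·f
[4] read 'e'  n6⇒n12 ·f
[5] read 'b'  n12⇒n13
[6] read 'c'  n13⇒n14
[7] read 'a'  n14⇒n15  emit P3@[3:7]
[8] read 'd'  n15⇒n1 ·f  emit P6@[8:8]
[9] read 'a'  n1⇒n11 ·f
[10] read 'e'  n11⇒n12
[11] read 'b'  n12⇒n13
[12] read 'c'  n13⇒n14
[13] read 'a'  n14⇒n15  emit P3@[9:13]
[14] read 'e'  n15⇒n12 ·f
[15] read 'b'  n12⇒n13
[16] read 'e'  n13⇒n17 ·f
[17] read 'c'  n17⇒n18
[18] read 'e'  n18⇒n19
[19] read 'a'  n19⇒n20

Result: [[2,1],[7,3],[8,6],[13,3]]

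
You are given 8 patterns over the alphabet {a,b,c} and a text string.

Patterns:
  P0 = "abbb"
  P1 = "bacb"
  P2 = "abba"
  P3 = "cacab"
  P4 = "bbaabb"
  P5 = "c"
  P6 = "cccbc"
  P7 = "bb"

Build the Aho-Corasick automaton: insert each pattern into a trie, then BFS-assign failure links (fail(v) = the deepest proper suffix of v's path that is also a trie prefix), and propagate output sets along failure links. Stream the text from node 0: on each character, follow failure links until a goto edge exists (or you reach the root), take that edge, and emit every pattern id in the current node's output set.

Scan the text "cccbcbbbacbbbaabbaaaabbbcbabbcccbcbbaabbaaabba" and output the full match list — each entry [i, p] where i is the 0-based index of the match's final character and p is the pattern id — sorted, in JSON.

Construct AC machine:
Trie (insert patterns):
  n0 'ε': a→1 b→5 c→10
  n1 'a': b→2
  n2 'ab': b→3
  n3 'abb': a→9 b→4
  n4 'abbb': ·  ←P0
  n5 'b': a→6 b→15
  n6 'ba': c→7
  n7 'bac': b→8
  n8 'bacb': ·  ←P1
  n9 'abba': ·  ←P2
  n10 'c': a→11 c→20  ←P5
  n11 'ca': c→12
  n12 'cac': a→13
  n13 'caca': b→14
  n14 'cacab': ·  ←P3
  n15 'bb': a→16  ←P7
  n16 'bba': a→17
  n17 'bbaa': b→18
  n18 'bbaab': b→19
  n19 'bbaabb': ·  ←P4
  n20 'cc': c→21
  n21 'ccc': b→22
  n22 'cccb': c→23
  n23 'cccbc': ·  ←P6

Failure links (BFS by depth):
  fail(1) 'a': from fail(0)=0 chase 'a': 0 ⇒ 0;  out=∅∪out(0)=∅
  fail(5) 'b': from fail(0)=0 chase 'b': 0 ⇒ 0;  out=∅∪out(0)=∅
  fail(10) 'c': from fail(0)=0 chase 'c': 0 ⇒ 0;  out={5}∪out(0)={5}
  fail(2) 'ab': from fail(1)=0 chase 'b': 0 ⇒ 5;  out=∅∪out(5)=∅
  fail(6) 'ba': from fail(5)=0 chase 'a': 0 ⇒ 1;  out=∅∪out(1)=∅
  fail(11) 'ca': from fail(10)=0 chase 'a': 0 ⇒ 1;  out=∅∪out(1)=∅
  fail(15) 'bb': from fail(5)=0 chase 'b': 0 ⇒ 5;  out={7}∪out(5)={7}
  fail(20) 'cc': from fail(10)=0 chase 'c': 0 ⇒ 10;  out=∅∪out(10)={5}
  fail(3) 'abb': from fail(2)=5 chase 'b': 5 ⇒ 15;  out=∅∪out(15)={7}
  fail(7) 'bac': from fail(6)=1 chase 'c': 1→0 ⇒ 10;  out=∅∪out(10)={5}
  fail(12) 'cac': from fail(11)=1 chase 'c': 1→0 ⇒ 10;  out=∅∪out(10)={5}
  fail(16) 'bba': from fail(15)=5 chase 'a': 5 ⇒ 6;  out=∅∪out(6)=∅
  fail(21) 'ccc': from fail(20)=10 chase 'c': 10 ⇒ 20;  out=∅∪out(20)={5}
  fail(4) 'abbb': from fail(3)=15 chase 'b': 15→5 ⇒ 15;  out={0}∪out(15)={0,7}
  fail(8) 'bacb': from fail(7)=10 chase 'b': 10→0 ⇒ 5;  out={1}∪out(5)={1}
  fail(9) 'abba': from fail(3)=15 chase 'a': 15 ⇒ 16;  out={2}∪out(16)={2}
  fail(13) 'caca': from fail(12)=10 chase 'a': 10 ⇒ 11;  out=∅∪out(11)=∅
  fail(17) 'bbaa': from fail(16)=6 chase 'a': 6→1→0 ⇒ 1;  out=∅∪out(1)=∅
  fail(22) 'cccb': from fail(21)=20 chase 'b': 20→10→0 ⇒ 5;  out=∅∪out(5)=∅
  fail(14) 'cacab': from fail(13)=11 chase 'b': 11→1 ⇒ 2;  out={3}∪out(2)={3}
  fail(18) 'bbaab': from fail(17)=1 chase 'b': 1 ⇒ 2;  out=∅∪out(2)=∅
  fail(23) 'cccbc': from fail(22)=5 chase 'c': 5→0 ⇒ 10;  out={6}∪out(10)={5,6}
  fail(19) 'bbaabb': from fail(18)=2 chase 'b': 2 ⇒ 3;  out={4}∪out(3)={4,7}

Run:
[0] read 'c'  n0⇒n10  ** P5@[0:0]
[1] read 'c'  n10⇒n20  ** P5@[1:1]
[2] read 'c'  n20⇒n21  ** P5@[2:2]
[3] read 'b'  n21⇒n22
[4] read 'c'  n22⇒n23  ** P5@[4:4],P6@[0:4]
[5] read 'b'  n23⇒n5 ·f
[6] read 'b'  n5⇒n15  ** P7@[5:6]
[7] read 'b'  n15⇒n15 ·f  ** P7@[6:7]
[8] read 'a'  n15⇒n16
[9] read 'c'  n16⇒n7 ·f  ** P5@[9:9]
[10] read 'b'  n7⇒n8  ** P1@[7:10]
[11] read 'b'  n8⇒n15 ·f  ** P7@[10:11]
[12] read 'b'  n15⇒n15 ·f  ** P7@[11:12]
[13] read 'a'  n15⇒n16
[14] read 'a'  n16⇒n17
[15] read 'b'  n17⇒n18
[16] read 'b'  n18⇒n19  ** P4@[11:16],P7@[15:16]
[17] read 'a'  n19⇒n9 ·f  ** P2@[14:17]
[18] read 'a'  n9⇒n17 ·f
[19] read 'a'  n17⇒n1 ·f
[20] read 'a'  n1⇒n1 ·f
[21] read 'b'  n1⇒n2
[22] read 'b'  n2⇒n3  ** P7@[21:22]
[23] read 'b'  n3⇒n4  ** P0@[20:23],P7@[22:23]
[24] read 'c'  n4⇒n10 ·f  ** P5@[24:24]
[25] read 'b'  n10⇒n5 ·f
[26] read 'a'  n5⇒n6
[27] read 'b'  n6⇒n2 ·f
[28] read 'b'  n2⇒n3  ** P7@[27:28]
[29] read 'c'  n3⇒n10 ·f  ** P5@[29:29]
[30] read 'c'  n10⇒n20  ** P5@[30:30]
[31] read 'c'  n20⇒n21  ** P5@[31:31]
[32] read 'b'  n21⇒n22
[33] read 'c'  n22⇒n23  ** P5@[33:33],P6@[29:33]
[34] read 'b'  n23⇒n5 ·f
[35] read 'b'  n5⇒n15  ** P7@[34:35]
[36] read 'a'  n15⇒n16
[37] read 'a'  n16⇒n17
[38] read 'b'  n17⇒n18
[39] read 'b'  n18⇒n19  ** P4@[34:39],P7@[38:39]
[40] read 'a'  n19⇒n9 ·f  ** P2@[37:40]
[41] read 'a'  n9⇒n17 ·f
[42] read 'a'  n17⇒n1 ·f
[43] read 'b'  n1⇒n2
[44] read 'b'  n2⇒n3  ** P7@[43:44]
[45] read 'a'  n3⇒n9  ** P2@[42:45]

Result: [[0,5],[1,5],[2,5],[4,5],[4,6],[6,7],[7,7],[9,5],[10,1],[11,7],[12,7],[16,4],[16,7],[17,2],[22,7],[23,0],[23,7],[24,5],[28,7],[29,5],[30,5],[31,5],[33,5],[33,6],[35,7],[39,4],[39,7],[40,2],[44,7],[45,2]]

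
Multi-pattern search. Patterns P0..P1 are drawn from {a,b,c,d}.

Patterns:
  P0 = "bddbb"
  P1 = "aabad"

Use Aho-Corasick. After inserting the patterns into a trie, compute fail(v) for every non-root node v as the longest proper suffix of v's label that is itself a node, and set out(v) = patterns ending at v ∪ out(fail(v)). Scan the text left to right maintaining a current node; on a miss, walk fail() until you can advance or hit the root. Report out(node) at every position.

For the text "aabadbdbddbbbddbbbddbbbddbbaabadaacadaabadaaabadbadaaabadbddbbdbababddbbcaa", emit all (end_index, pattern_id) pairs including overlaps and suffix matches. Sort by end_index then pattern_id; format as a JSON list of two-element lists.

Build:
Trie nodes:
  n0 'ε': a→6 b→1
  n1 'b': d→2
  n2 'bd': d→3
  n3 'bdd': b→4
  n4 'bddb': b→5
  n5 'bddbb': ·  [P0 ends]
  n6 'a': a→7
  n7 'aa': b→8
  n8 'aab': a→9
  n9 'aaba': d→10
  n10 'aabad': ·  [P1 ends]

Failure links (BFS by depth):
  fail(1) 'b': from fail(0)=0 chase 'b': 0 ⇒ 0;  out=∅∪out(0)=∅
  fail(6) 'a': from fail(0)=0 chase 'a': 0 ⇒ 0;  out=∅∪out(0)=∅
  fail(2) 'bd': from fail(1)=0 chase 'd': 0 ⇒ 0;  out=∅∪out(0)=∅
  fail(7) 'aa': from fail(6)=0 chase 'a': 0 ⇒ 6;  out=∅∪out(6)=∅
  fail(3) 'bdd': from fail(2)=0 chase 'd': 0 ⇒ 0;  out=∅∪out(0)=∅
  fail(8) 'aab': from fail(7)=6 chase 'b': 6→0 ⇒ 1;  out=∅∪out(1)=∅
  fail(4) 'bddb': from fail(3)=0 chase 'b': 0 ⇒ 1;  out=∅∪out(1)=∅
  fail(9) 'aaba': from fail(8)=1 chase 'a': 1→0 ⇒ 6;  out=∅∪out(6)=∅
  fail(5) 'bddbb': from fail(4)=1 chase 'b': 1→0 ⇒ 1;  out={0}∪out(1)={0}
  fail(10) 'aabad': from fail(9)=6 chase 'd': 6→0 ⇒ 0;  out={1}∪out(0)={1}

Text stream:
[0] read 'a'  n0⇒n6
[1] read 'a'  n6⇒n7
[2] read 'b'  n7⇒n8
[3] read 'a'  n8⇒n9
[4] read 'd'  n9⇒n10  → match P1@[0:4]
[5] read 'b'  n10⇒n1 (via fail)
[6] read 'd'  n1⇒n2
[7] read 'b'  n2⇒n1 (via fail)
[8] read 'd'  n1⇒n2
[9] read 'd'  n2⇒n3
[10] read 'b'  n3⇒n4
[11] read 'b'  n4⇒n5  → match P0@[7:11]
[12] read 'b'  n5⇒n1 (via fail)
[13] read 'd'  n1⇒n2
[14] read 'd'  n2⇒n3
[15] read 'b'  n3⇒n4
[16] read 'b'  n4⇒n5  → match P0@[12:16]
[17] read 'b'  n5⇒n1 (via fail)
[18] read 'd'  n1⇒n2
[19] read 'd'  n2⇒n3
[20] read 'b'  n3⇒n4
[21] read 'b'  n4⇒n5  → match P0@[17:21]
[22] read 'b'  n5⇒n1 (via fail)
[23] read 'd'  n1⇒n2
[24] read 'd'  n2⇒n3
[25] read 'b'  n3⇒n4
[26] read 'b'  n4⇒n5  → match P0@[22:26]
[27] read 'a'  n5⇒n6 (via fail)
[28] read 'a'  n6⇒n7
[29] read 'b'  n7⇒n8
[30] read 'a'  n8⇒n9
[31] read 'd'  n9⇒n10  → match P1@[27:31]
[32] read 'a'  n10⇒n6 (via fail)
[33] read 'a'  n6⇒n7
[34] read 'c'  n7⇒n0 (via fail)
[35] read 'a'  n0⇒n6
[36] read 'd'  n6⇒n0 (via fail)
[37] read 'a'  n0⇒n6
[38] read 'a'  n6⇒n7
[39] read 'b'  n7⇒n8
[40] read 'a'  n8⇒n9
[41] read 'd'  n9⇒n10  → match P1@[37:41]
[42] read 'a'  n10⇒n6 (via fail)
[43] read 'a'  n6⇒n7
[44] read 'a'  n7⇒n7 (via fail)
[45] read 'b'  n7⇒n8
[46] read 'a'  n8⇒n9
[47] read 'd'  n9⇒n10  → match P1@[43:47]
[48] read 'b'  n10⇒n1 (via fail)
[49] read 'a'  n1⇒n6 (via fail)
[50] read 'd'  n6⇒n0 (via fail)
[51] read 'a'  n0⇒n6
[52] read 'a'  n6⇒n7
[53] read 'a'  n7⇒n7 (via fail)
[54] read 'b'  n7⇒n8
[55] read 'a'  n8⇒n9
[56] read 'd'  n9⇒n10  → match P1@[52:56]
[57] read 'b'  n10⇒n1 (via fail)
[58] read 'd'  n1⇒n2
[59] read 'd'  n2⇒n3
[60] read 'b'  n3⇒n4
[61] read 'b'  n4⇒n5  → match P0@[57:61]
[62] read 'd'  n5⇒n2 (via fail)
[63] read 'b'  n2⇒n1 (via fail)
[64] read 'a'  n1⇒n6 (via fail)
[65] read 'b'  n6⇒n1 (via fail)
[66] read 'a'  n1⇒n6 (via fail)
[67] read 'b'  n6⇒n1 (via fail)
[68] read 'd'  n1⇒n2
[69] read 'd'  n2⇒n3
[70] read 'b'  n3⇒n4
[71] read 'b'  n4⇒n5  → match P0@[67:71]
[72] read 'c'  n5⇒n0 (via fail)
[73] read 'a'  n0⇒n6
[74] read 'a'  n6⇒n7

Matches: [[4,1],[11,0],[16,0],[21,0],[26,0],[31,1],[41,1],[47,1],[56,1],[61,0],[71,0]]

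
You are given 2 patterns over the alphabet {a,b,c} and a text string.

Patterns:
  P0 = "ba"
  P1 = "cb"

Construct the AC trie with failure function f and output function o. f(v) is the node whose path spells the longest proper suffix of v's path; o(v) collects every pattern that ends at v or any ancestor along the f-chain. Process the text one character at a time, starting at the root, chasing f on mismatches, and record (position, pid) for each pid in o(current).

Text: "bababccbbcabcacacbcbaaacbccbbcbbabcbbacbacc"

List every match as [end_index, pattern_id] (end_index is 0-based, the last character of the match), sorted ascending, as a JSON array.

Build automaton:
Trie nodes:
  0='ε' goto b→1 c→3
  1='b' goto a→2
  2='ba' goto ·  ←P0
  3='c' goto b→4
  4='cb' goto ·  ←P1

Failure links (BFS by depth):
  fail(1) 'b': from fail(0)=0 chase 'b': 0 ⇒ 0;  out=∅∪out(0)=∅
  fail(3) 'c': from fail(0)=0 chase 'c': 0 ⇒ 0;  out=∅∪out(0)=∅
  fail(2) 'ba': from fail(1)=0 chase 'a': 0 ⇒ 0;  out={0}∪out(0)={0}
  fail(4) 'cb': from fail(3)=0 chase 'b': 0 ⇒ 1;  out={1}∪out(1)={1}

Run:
i=0 'b': node 0→1
i=1 'a': node 1→2  → match P0@[0:1]
i=2 'b': node 2→1 (fail-walked)
i=3 'a': node 1→2  → match P0@[2:3]
i=4 'b': node 2→1 (fail-walked)
i=5 'c': node 1→3 (fail-walked)
i=6 'c': node 3→3 (fail-walked)
i=7 'b': node 3→4  → match P1@[6:7]
i=8 'b': node 4→1 (fail-walked)
i=9 'c': node 1→3 (fail-walked)
i=10 'a': node 3→0 (fail-walked)
i=11 'b': node 0→1
i=12 'c': node 1→3 (fail-walked)
i=13 'a': node 3→0 (fail-walked)
i=14 'c': node 0→3
i=15 'a': node 3→0 (fail-walked)
i=16 'c': node 0→3
i=17 'b': node 3→4  → match P1@[16:17]
i=18 'c': node 4→3 (fail-walked)
i=19 'b': node 3→4  → match P1@[18:19]
i=20 'a': node 4→2 (fail-walked)  → match P0@[19:20]
i=21 'a': node 2→0 (fail-walked)
i=22 'a': node 0→0
i=23 'c': node 0→3
i=24 'b': node 3→4  → match P1@[23:24]
i=25 'c': node 4→3 (fail-walked)
i=26 'c': node 3→3 (fail-walked)
i=27 'b': node 3→4  → match P1@[26:27]
i=28 'b': node 4→1 (fail-walked)
i=29 'c': node 1→3 (fail-walked)
i=30 'b': node 3→4  → match P1@[29:30]
i=31 'b': node 4→1 (fail-walked)
i=32 'a': node 1→2  → match P0@[31:32]
i=33 'b': node 2→1 (fail-walked)
i=34 'c': node 1→3 (fail-walked)
i=35 'b': node 3→4  → match P1@[34:35]
i=36 'b': node 4→1 (fail-walked)
i=37 'a': node 1→2  → match P0@[36:37]
i=38 'c': node 2→3 (fail-walked)
i=39 'b': node 3→4  → match P1@[38:39]
i=40 'a': node 4→2 (fail-walked)  → match P0@[39:40]
i=41 'c': node 2→3 (fail-walked)
i=42 'c': node 3→3 (fail-walked)

Result: [[1,0],[3,0],[7,1],[17,1],[19,1],[20,0],[24,1],[27,1],[30,1],[32,0],[35,1],[37,0],[39,1],[40,0]]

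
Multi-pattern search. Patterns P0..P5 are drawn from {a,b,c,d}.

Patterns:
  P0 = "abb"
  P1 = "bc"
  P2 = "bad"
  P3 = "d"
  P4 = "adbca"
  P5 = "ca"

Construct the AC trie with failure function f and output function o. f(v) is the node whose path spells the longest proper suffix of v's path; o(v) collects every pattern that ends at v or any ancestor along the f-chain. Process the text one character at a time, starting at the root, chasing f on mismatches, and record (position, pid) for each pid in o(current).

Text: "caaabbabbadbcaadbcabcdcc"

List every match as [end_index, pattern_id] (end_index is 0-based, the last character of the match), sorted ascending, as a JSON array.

Build:
Trie nodes:
  n0 'ε': a→1 b→4 c→13 d→8
  n1 'a': b→2 d→9
  n2 'ab': b→3
  n3 'abb': ·  [P0 ends]
  n4 'b': a→6 c→5
  n5 'bc': ·  [P1 ends]
  n6 'ba': d→7
  n7 'bad': ·  [P2 ends]
  n8 'd': ·  [P3 ends]
  n9 'ad': b→10
  n10 'adb': c→11
  n11 'adbc': a→12
  n12 'adbca': ·  [P4 ends]
  n13 'c': a→14
  n14 'ca': ·  [P5 ends]

Failure links (BFS by depth):
  n1('a'): parent n0 fail=0; on 'a' 0 → fail=0;  out ∅∪∅=∅
  n4('b'): parent n0 fail=0; on 'b' 0 → fail=0;  out ∅∪∅=∅
  n8('d'): parent n0 fail=0; on 'd' 0 → fail=0;  out {3}∪∅={3}
  n13('c'): parent n0 fail=0; on 'c' 0 → fail=0;  out ∅∪∅=∅
  n2('ab'): parent n1 fail=0; on 'b' 0 → fail=4;  out ∅∪∅=∅
  n5('bc'): parent n4 fail=0; on 'c' 0 → fail=13;  out {1}∪∅={1}
  n6('ba'): parent n4 fail=0; on 'a' 0 → fail=1;  out ∅∪∅=∅
  n9('ad'): parent n1 fail=0; on 'd' 0 → fail=8;  out ∅∪{3}={3}
  n14('ca'): parent n13 fail=0; on 'a' 0 → fail=1;  out {5}∪∅={5}
  n3('abb'): parent n2 fail=4; on 'b' 4→0 → fail=4;  out {0}∪∅={0}
  n7('bad'): parent n6 fail=1; on 'd' 1 → fail=9;  out {2}∪{3}={2,3}
  n10('adb'): parent n9 fail=8; on 'b' 8→0 → fail=4;  out ∅∪∅=∅
  n11('adbc'): parent n10 fail=4; on 'c' 4 → fail=5;  out ∅∪{1}={1}
  n12('adbca'): parent n11 fail=5; on 'a' 5→13 → fail=14;  out {4}∪{5}={4,5}

Text stream:
i=0 'c': node 0→13
i=1 'a': node 13→14  emit P5@[0:1]
i=2 'a': node 14→1 (via fail)
i=3 'a': node 1→1 (via fail)
i=4 'b': node 1→2
i=5 'b': node 2→3  emit P0@[3:5]
i=6 'a': node 3→6 (via fail)
i=7 'b': node 6→2 (via fail)
i=8 'b': node 2→3  emit P0@[6:8]
i=9 'a': node 3→6 (via fail)
i=10 'd': node 6→7  emit P2@[8:10],P3@[10:10]
i=11 'b': node 7→10 (via fail)
i=12 'c': node 10→11  emit P1@[11:12]
i=13 'a': node 11→12  emit P4@[9:13],P5@[12:13]
i=14 'a': node 12→1 (via fail)
i=15 'd': node 1→9  emit P3@[15:15]
i=16 'b': node 9→10
i=17 'c': node 10→11  emit P1@[16:17]
i=18 'a': node 11→12  emit P4@[14:18],P5@[17:18]
i=19 'b': node 12→2 (via fail)
i=20 'c': node 2→5 (via fail)  emit P1@[19:20]
i=21 'd': node 5→8 (via fail)  emit P3@[21:21]
i=22 'c': node 8→13 (via fail)
i=23 'c': node 13→13 (via fail)

All matches (sorted): [[1,5],[5,0],[8,0],[10,2],[10,3],[12,1],[13,4],[13,5],[15,3],[17,1],[18,4],[18,5],[20,1],[21,3]]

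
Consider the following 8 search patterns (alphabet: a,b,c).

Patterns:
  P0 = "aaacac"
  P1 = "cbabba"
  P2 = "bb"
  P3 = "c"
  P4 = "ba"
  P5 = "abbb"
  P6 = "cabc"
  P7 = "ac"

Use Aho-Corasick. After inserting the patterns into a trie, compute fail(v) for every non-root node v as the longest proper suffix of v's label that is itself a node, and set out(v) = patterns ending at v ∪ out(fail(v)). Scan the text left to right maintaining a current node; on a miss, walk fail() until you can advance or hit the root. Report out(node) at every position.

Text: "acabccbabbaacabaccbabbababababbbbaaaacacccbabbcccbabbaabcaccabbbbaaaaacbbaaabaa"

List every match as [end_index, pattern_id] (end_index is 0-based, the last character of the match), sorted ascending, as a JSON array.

Construct AC machine:
Trie (insert patterns):
  0='ε' goto a→1 b→13 c→7
  1='a' goto a→2 b→16 c→22
  2='aa' goto a→3
  3='aaa' goto c→4
  4='aaac' goto a→5
  5='aaaca' goto c→6
  6='aaacac' goto ·  [P0 ends]
  7='c' goto a→19 b→8  [P3 ends]
  8='cb' goto a→9
  9='cba' goto b→10
  10='cbab' goto b→11
  11='cbabb' goto a→12
  12='cbabba' goto ·  [P1 ends]
  13='b' goto a→15 b→14
  14='bb' goto ·  [P2 ends]
  15='ba' goto ·  [P4 ends]
  16='ab' goto b→17
  17='abb' goto b→18
  18='abbb' goto ·  [P5 ends]
  19='ca' goto b→20
  20='cab' goto c→21
  21='cabc' goto ·  [P6 ends]
  22='ac' goto ·  [P7 ends]

Failure links (BFS by depth):
  fail(1) 'a': from fail(0)=0 chase 'a': 0 ⇒ 0;  out=∅∪out(0)=∅
  fail(7) 'c': from fail(0)=0 chase 'c': 0 ⇒ 0;  out={3}∪out(0)={3}
  fail(13) 'b': from fail(0)=0 chase 'b': 0 ⇒ 0;  out=∅∪out(0)=∅
  fail(2) 'aa': from fail(1)=0 chase 'a': 0 ⇒ 1;  out=∅∪out(1)=∅
  fail(8) 'cb': from fail(7)=0 chase 'b': 0 ⇒ 13;  out=∅∪out(13)=∅
  fail(14) 'bb': from fail(13)=0 chase 'b': 0 ⇒ 13;  out={2}∪out(13)={2}
  fail(15) 'ba': from fail(13)=0 chase 'a': 0 ⇒ 1;  out={4}∪out(1)={4}
  fail(16) 'ab': from fail(1)=0 chase 'b': 0 ⇒ 13;  out=∅∪out(13)=∅
  fail(19) 'ca': from fail(7)=0 chase 'a': 0 ⇒ 1;  out=∅∪out(1)=∅
  fail(22) 'ac': from fail(1)=0 chase 'c': 0 ⇒ 7;  out={7}∪out(7)={3,7}
  fail(3) 'aaa': from fail(2)=1 chase 'a': 1 ⇒ 2;  out=∅∪out(2)=∅
  fail(9) 'cba': from fail(8)=13 chase 'a': 13 ⇒ 15;  out=∅∪out(15)={4}
  fail(17) 'abb': from fail(16)=13 chase 'b': 13 ⇒ 14;  out=∅∪out(14)={2}
  fail(20) 'cab': from fail(19)=1 chase 'b': 1 ⇒ 16;  out=∅∪out(16)=∅
  fail(4) 'aaac': from fail(3)=2 chase 'c': 2→1 ⇒ 22;  out=∅∪out(22)={3,7}
  fail(10) 'cbab': from fail(9)=15 chase 'b': 15→1 ⇒ 16;  out=∅∪out(16)=∅
  fail(18) 'abbb': from fail(17)=14 chase 'b': 14→13 ⇒ 14;  out={5}∪out(14)={2,5}
  fail(21) 'cabc': from fail(20)=16 chase 'c': 16→13→0 ⇒ 7;  out={6}∪out(7)={3,6}
  fail(5) 'aaaca': from fail(4)=22 chase 'a': 22→7 ⇒ 19;  out=∅∪out(19)=∅
  fail(11) 'cbabb': from fail(10)=16 chase 'b': 16 ⇒ 17;  out=∅∪out(17)={2}
  fail(6) 'aaacac': from fail(5)=19 chase 'c': 19→1 ⇒ 22;  out={0}∪out(22)={0,3,7}
  fail(12) 'cbabba': from fail(11)=17 chase 'a': 17→14→13 ⇒ 15;  out={1}∪out(15)={1,4}

Scan:
i=0 'a': node 0→1
i=1 'c': node 1→22  ** P3@[1:1],P7@[0:1]
i=2 'a': node 22→19 ·f
i=3 'b': node 19→20
i=4 'c': node 20→21  ** P3@[4:4],P6@[1:4]
i=5 'c': node 21→7 ·f  ** P3@[5:5]
i=6 'b': node 7→8
i=7 'a': node 8→9  ** P4@[6:7]
i=8 'b': node 9→10
i=9 'b': node 10→11  ** P2@[8:9]
i=10 'a': node 11→12  ** P1@[5:10],P4@[9:10]
i=11 'a': node 12→2 ·f
i=12 'c': node 2→22 ·f  ** P3@[12:12],P7@[11:12]
i=13 'a': node 22→19 ·f
i=14 'b': node 19→20
i=15 'a': node 20→15 ·f  ** P4@[14:15]
i=16 'c': node 15→22 ·f  ** P3@[16:16],P7@[15:16]
i=17 'c': node 22→7 ·f  ** P3@[17:17]
i=18 'b': node 7→8
i=19 'a': node 8→9  ** P4@[18:19]
i=20 'b': node 9→10
i=21 'b': node 10→11  ** P2@[20:21]
i=22 'a': node 11→12  ** P1@[17:22],P4@[21:22]
i=23 'b': node 12→16 ·f
i=24 'a': node 16→15 ·f  ** P4@[23:24]
i=25 'b': node 15→16 ·f
i=26 'a': node 16→15 ·f  ** P4@[25:26]
i=27 'b': node 15→16 ·f
i=28 'a': node 16→15 ·f  ** P4@[27:28]
i=29 'b': node 15→16 ·f
i=30 'b': node 16→17  ** P2@[29:30]
i=31 'b': node 17→18  ** P2@[30:31],P5@[28:31]
i=32 'b': node 18→14 ·f  ** P2@[31:32]
i=33 'a': node 14→15 ·f  ** P4@[32:33]
i=34 'a': node 15→2 ·f
i=35 'a': node 2→3
i=36 'a': node 3→3 ·f
i=37 'c': node 3→4  ** P3@[37:37],P7@[36:37]
i=38 'a': node 4→5
i=39 'c': node 5→6  ** P0@[34:39],P3@[39:39],P7@[38:39]
i=40 'c': node 6→7 ·f  ** P3@[40:40]
i=41 'c': node 7→7 ·f  ** P3@[41:41]
i=42 'b': node 7→8
i=43 'a': node 8→9  ** P4@[42:43]
i=44 'b': node 9→10
i=45 'b': node 10→11  ** P2@[44:45]
i=46 'c': node 11→7 ·f  ** P3@[46:46]
i=47 'c': node 7→7 ·f  ** P3@[47:47]
i=48 'c': node 7→7 ·f  ** P3@[48:48]
i=49 'b': node 7→8
i=50 'a': node 8→9  ** P4@[49:50]
i=51 'b': node 9→10
i=52 'b': node 10→11  ** P2@[51:52]
i=53 'a': node 11→12  ** P1@[48:53],P4@[52:53]
i=54 'a': node 12→2 ·f
i=55 'b': node 2→16 ·f
i=56 'c': node 16→7 ·f  ** P3@[56:56]
i=57 'a': node 7→19
i=58 'c': node 19→22 ·f  ** P3@[58:58],P7@[57:58]
i=59 'c': node 22→7 ·f  ** P3@[59:59]
i=60 'a': node 7→19
i=61 'b': node 19→20
i=62 'b': node 20→17 ·f  ** P2@[61:62]
i=63 'b': node 17→18  ** P2@[62:63],P5@[60:63]
i=64 'b': node 18→14 ·f  ** P2@[63:64]
i=65 'a': node 14→15 ·f  ** P4@[64:65]
i=66 'a': node 15→2 ·f
i=67 'a': node 2→3
i=68 'a': node 3→3 ·f
i=69 'a': node 3→3 ·f
i=70 'c': node 3→4  ** P3@[70:70],P7@[69:70]
i=71 'b': node 4→8 ·f
i=72 'b': node 8→14 ·f  ** P2@[71:72]
i=73 'a': node 14→15 ·f  ** P4@[72:73]
i=74 'a': node 15→2 ·f
i=75 'a': node 2→3
i=76 'b': node 3→16 ·f
i=77 'a': node 16→15 ·f  ** P4@[76:77]
i=78 'a': node 15→2 ·f

All matches (sorted): [[1,3],[1,7],[4,3],[4,6],[5,3],[7,4],[9,2],[10,1],[10,4],[12,3],[12,7],[15,4],[16,3],[16,7],[17,3],[19,4],[21,2],[22,1],[22,4],[24,4],[26,4],[28,4],[30,2],[31,2],[31,5],[32,2],[33,4],[37,3],[37,7],[39,0],[39,3],[39,7],[40,3],[41,3],[43,4],[45,2],[46,3],[47,3],[48,3],[50,4],[52,2],[53,1],[53,4],[56,3],[58,3],[58,7],[59,3],[62,2],[63,2],[63,5],[64,2],[65,4],[70,3],[70,7],[72,2],[73,4],[77,4]]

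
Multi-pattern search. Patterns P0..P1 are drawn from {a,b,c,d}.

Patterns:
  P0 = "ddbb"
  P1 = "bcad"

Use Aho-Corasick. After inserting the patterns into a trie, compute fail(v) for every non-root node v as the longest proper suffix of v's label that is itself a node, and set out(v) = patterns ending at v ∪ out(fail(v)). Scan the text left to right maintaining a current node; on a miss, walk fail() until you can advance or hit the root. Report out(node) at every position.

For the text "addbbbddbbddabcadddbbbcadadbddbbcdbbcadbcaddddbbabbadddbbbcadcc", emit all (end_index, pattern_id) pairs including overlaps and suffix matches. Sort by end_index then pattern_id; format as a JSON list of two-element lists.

Construct AC machine:
Trie nodes:
  0='ε' goto b→5 d→1
  1='d' goto d→2
  2='dd' goto b→3
  3='ddb' goto b→4
  4='ddbb' goto ·  ←P0
  5='b' goto c→6
  6='bc' goto a→7
  7='bca' goto d→8
  8='bcad' goto ·  ←P1

BFS fail/out derivation:
  n1('d'): parent n0 fail=0; on 'd' 0 → fail=0;  out ∅∪∅=∅
  n5('b'): parent n0 fail=0; on 'b' 0 → fail=0;  out ∅∪∅=∅
  n2('dd'): parent n1 fail=0; on 'd' 0 → fail=1;  out ∅∪∅=∅
  n6('bc'): parent n5 fail=0; on 'c' 0 → fail=0;  out ∅∪∅=∅
  n3('ddb'): parent n2 fail=1; on 'b' 1→0 → fail=5;  out ∅∪∅=∅
  n7('bca'): parent n6 fail=0; on 'a' 0 → fail=0;  out ∅∪∅=∅
  n4('ddbb'): parent n3 fail=5; on 'b' 5→0 → fail=5;  out {0}∪∅={0}
  n8('bcad'): parent n7 fail=0; on 'd' 0 → fail=1;  out {1}∪∅={1}

Scan:
pos 0 'a': at 0
pos 1 'd': at 1
pos 2 'd': at 2
pos 3 'b': at 3
pos 4 'b': at 4  emit P0@[1:4]
pos 5 'b': at 5 (via fail)
pos 6 'd': at 1 (via fail)
pos 7 'd': at 2
pos 8 'b': at 3
pos 9 'b': at 4  emit P0@[6:9]
pos 10 'd': at 1 (via fail)
pos 11 'd': at 2
pos 12 'a': at 0 (via fail)
pos 13 'b': at 5
pos 14 'c': at 6
pos 15 'a': at 7
pos 16 'd': at 8  emit P1@[13:16]
pos 17 'd': at 2 (via fail)
pos 18 'd': at 2 (via fail)
pos 19 'b': at 3
pos 20 'b': at 4  emit P0@[17:20]
pos 21 'b': at 5 (via fail)
pos 22 'c': at 6
pos 23 'a': at 7
pos 24 'd': at 8  emit P1@[21:24]
pos 25 'a': at 0 (via fail)
pos 26 'd': at 1
pos 27 'b': at 5 (via fail)
pos 28 'd': at 1 (via fail)
pos 29 'd': at 2
pos 30 'b': at 3
pos 31 'b': at 4  emit P0@[28:31]
pos 32 'c': at 6 (via fail)
pos 33 'd': at 1 (via fail)
pos 34 'b': at 5 (via fail)
pos 35 'b': at 5 (via fail)
pos 36 'c': at 6
pos 37 'a': at 7
pos 38 'd': at 8  emit P1@[35:38]
pos 39 'b': at 5 (via fail)
pos 40 'c': at 6
pos 41 'a': at 7
pos 42 'd': at 8  emit P1@[39:42]
pos 43 'd': at 2 (via fail)
pos 44 'd': at 2 (via fail)
pos 45 'd': at 2 (via fail)
pos 46 'b': at 3
pos 47 'b': at 4  emit P0@[44:47]
pos 48 'a': at 0 (via fail)
pos 49 'b': at 5
pos 50 'b': at 5 (via fail)
pos 51 'a': at 0 (via fail)
pos 52 'd': at 1
pos 53 'd': at 2
pos 54 'd': at 2 (via fail)
pos 55 'b': at 3
pos 56 'b': at 4  emit P0@[53:56]
pos 57 'b': at 5 (via fail)
pos 58 'c': at 6
pos 59 'a': at 7
pos 60 'd': at 8  emit P1@[57:60]
pos 61 'c': at 0 (via fail)
pos 62 'c': at 0

Matches: [[4,0],[9,0],[16,1],[20,0],[24,1],[31,0],[38,1],[42,1],[47,0],[56,0],[60,1]]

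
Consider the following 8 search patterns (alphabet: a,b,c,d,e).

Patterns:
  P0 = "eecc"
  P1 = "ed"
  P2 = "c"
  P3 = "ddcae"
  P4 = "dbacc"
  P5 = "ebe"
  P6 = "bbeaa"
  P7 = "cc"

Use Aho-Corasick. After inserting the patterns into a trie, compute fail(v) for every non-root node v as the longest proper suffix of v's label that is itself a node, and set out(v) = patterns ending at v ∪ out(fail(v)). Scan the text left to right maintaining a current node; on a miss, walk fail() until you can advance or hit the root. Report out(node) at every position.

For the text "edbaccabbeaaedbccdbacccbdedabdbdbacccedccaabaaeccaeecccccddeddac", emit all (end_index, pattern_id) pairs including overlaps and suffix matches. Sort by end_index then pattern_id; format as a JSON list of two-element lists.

Build:
Trie (insert patterns):
  0='ε' goto b→18 c→6 d→7 e→1
  1='e' goto b→16 d→5 e→2
  2='ee' goto c→3
  3='eec' goto c→4
  4='eecc' goto ·  ←P0
  5='ed' goto ·  ←P1
  6='c' goto c→23  ←P2
  7='d' goto b→12 d→8
  8='dd' goto c→9
  9='ddc' goto a→10
  10='ddca' goto e→11
  11='ddcae' goto ·  ←P3
  12='db' goto a→13
  13='dba' goto c→14
  14='dbac' goto c→15
  15='dbacc' goto ·  ←P4
  16='eb' goto e→17
  17='ebe' goto ·  ←P5
  18='b' goto b→19
  19='bb' goto e→20
  20='bbe' goto a→21
  21='bbea' goto a→22
  22='bbeaa' goto ·  ←P6
  23='cc' goto ·  ←P7

BFS fail/out derivation:
  fail(1) 'e': from fail(0)=0 chase 'e': 0 ⇒ 0;  out=∅∪out(0)=∅
  fail(6) 'c': from fail(0)=0 chase 'c': 0 ⇒ 0;  out={2}∪out(0)={2}
  fail(7) 'd': from fail(0)=0 chase 'd': 0 ⇒ 0;  out=∅∪out(0)=∅
  fail(18) 'b': from fail(0)=0 chase 'b': 0 ⇒ 0;  out=∅∪out(0)=∅
  fail(2) 'ee': from fail(1)=0 chase 'e': 0 ⇒ 1;  out=∅∪out(1)=∅
  fail(5) 'ed': from fail(1)=0 chase 'd': 0 ⇒ 7;  out={1}∪out(7)={1}
  fail(8) 'dd': from fail(7)=0 chase 'd': 0 ⇒ 7;  out=∅∪out(7)=∅
  fail(12) 'db': from fail(7)=0 chase 'b': 0 ⇒ 18;  out=∅∪out(18)=∅
  fail(16) 'eb': from fail(1)=0 chase 'b': 0 ⇒ 18;  out=∅∪out(18)=∅
  fail(19) 'bb': from fail(18)=0 chase 'b': 0 ⇒ 18;  out=∅∪out(18)=∅
  fail(23) 'cc': from fail(6)=0 chase 'c': 0 ⇒ 6;  out={7}∪out(6)={2,7}
  fail(3) 'eec': from fail(2)=1 chase 'c': 1→0 ⇒ 6;  out=∅∪out(6)={2}
  fail(9) 'ddc': from fail(8)=7 chase 'c': 7→0 ⇒ 6;  out=∅∪out(6)={2}
  fail(13) 'dba': from fail(12)=18 chase 'a': 18→0 ⇒ 0;  out=∅∪out(0)=∅
  fail(17) 'ebe': from fail(16)=18 chase 'e': 18→0 ⇒ 1;  out={5}∪out(1)={5}
  fail(20) 'bbe': from fail(19)=18 chase 'e': 18→0 ⇒ 1;  out=∅∪out(1)=∅
  fail(4) 'eecc': from fail(3)=6 chase 'c': 6 ⇒ 23;  out={0}∪out(23)={0,2,7}
  fail(10) 'ddca': from fail(9)=6 chase 'a': 6→0 ⇒ 0;  out=∅∪out(0)=∅
  fail(14) 'dbac': from fail(13)=0 chase 'c': 0 ⇒ 6;  out=∅∪out(6)={2}
  fail(21) 'bbea': from fail(20)=1 chase 'a': 1→0 ⇒ 0;  out=∅∪out(0)=∅
  fail(11) 'ddcae': from fail(10)=0 chase 'e': 0 ⇒ 1;  out={3}∪out(1)={3}
  fail(15) 'dbacc': from fail(14)=6 chase 'c': 6 ⇒ 23;  out={4}∪out(23)={2,4,7}
  fail(22) 'bbeaa': from fail(21)=0 chase 'a': 0 ⇒ 0;  out={6}∪out(0)={6}

Text stream:
pos 0 'e': at 1
pos 1 'd': at 5  → match P1@[0:1]
pos 2 'b': at 12 (via fail)
pos 3 'a': at 13
pos 4 'c': at 14  → match P2@[4:4]
pos 5 'c': at 15  → match P2@[5:5],P4@[1:5],P7@[4:5]
pos 6 'a': at 0 (via fail)
pos 7 'b': at 18
pos 8 'b': at 19
pos 9 'e': at 20
pos 10 'a': at 21
pos 11 'a': at 22  → match P6@[7:11]
pos 12 'e': at 1 (via fail)
pos 13 'd': at 5  → match P1@[12:13]
pos 14 'b': at 12 (via fail)
pos 15 'c': at 6 (via fail)  → match P2@[15:15]
pos 16 'c': at 23  → match P2@[16:16],P7@[15:16]
pos 17 'd': at 7 (via fail)
pos 18 'b': at 12
pos 19 'a': at 13
pos 20 'c': at 14  → match P2@[20:20]
pos 21 'c': at 15  → match P2@[21:21],P4@[17:21],P7@[20:21]
pos 22 'c': at 23 (via fail)  → match P2@[22:22],P7@[21:22]
pos 23 'b': at 18 (via fail)
pos 24 'd': at 7 (via fail)
pos 25 'e': at 1 (via fail)
pos 26 'd': at 5  → match P1@[25:26]
pos 27 'a': at 0 (via fail)
pos 28 'b': at 18
pos 29 'd': at 7 (via fail)
pos 30 'b': at 12
pos 31 'd': at 7 (via fail)
pos 32 'b': at 12
pos 33 'a': at 13
pos 34 'c': at 14  → match P2@[34:34]
pos 35 'c': at 15  → match P2@[35:35],P4@[31:35],P7@[34:35]
pos 36 'c': at 23 (via fail)  → match P2@[36:36],P7@[35:36]
pos 37 'e': at 1 (via fail)
pos 38 'd': at 5  → match P1@[37:38]
pos 39 'c': at 6 (via fail)  → match P2@[39:39]
pos 40 'c': at 23  → match P2@[40:40],P7@[39:40]
pos 41 'a': at 0 (via fail)
pos 42 'a': at 0
pos 43 'b': at 18
pos 44 'a': at 0 (via fail)
pos 45 'a': at 0
pos 46 'e': at 1
pos 47 'c': at 6 (via fail)  → match P2@[47:47]
pos 48 'c': at 23  → match P2@[48:48],P7@[47:48]
pos 49 'a': at 0 (via fail)
pos 50 'e': at 1
pos 51 'e': at 2
pos 52 'c': at 3  → match P2@[52:52]
pos 53 'c': at 4  → match P0@[50:53],P2@[53:53],P7@[52:53]
pos 54 'c': at 23 (via fail)  → match P2@[54:54],P7@[53:54]
pos 55 'c': at 23 (via fail)  → match P2@[55:55],P7@[54:55]
pos 56 'c': at 23 (via fail)  → match P2@[56:56],P7@[55:56]
pos 57 'd': at 7 (via fail)
pos 58 'd': at 8
pos 59 'e': at 1 (via fail)
pos 60 'd': at 5  → match P1@[59:60]
pos 61 'd': at 8 (via fail)
pos 62 'a': at 0 (via fail)
pos 63 'c': at 6  → match P2@[63:63]

Matches: [[1,1],[4,2],[5,2],[5,4],[5,7],[11,6],[13,1],[15,2],[16,2],[16,7],[20,2],[21,2],[21,4],[21,7],[22,2],[22,7],[26,1],[34,2],[35,2],[35,4],[35,7],[36,2],[36,7],[38,1],[39,2],[40,2],[40,7],[47,2],[48,2],[48,7],[52,2],[53,0],[53,2],[53,7],[54,2],[54,7],[55,2],[55,7],[56,2],[56,7],[60,1],[63,2]]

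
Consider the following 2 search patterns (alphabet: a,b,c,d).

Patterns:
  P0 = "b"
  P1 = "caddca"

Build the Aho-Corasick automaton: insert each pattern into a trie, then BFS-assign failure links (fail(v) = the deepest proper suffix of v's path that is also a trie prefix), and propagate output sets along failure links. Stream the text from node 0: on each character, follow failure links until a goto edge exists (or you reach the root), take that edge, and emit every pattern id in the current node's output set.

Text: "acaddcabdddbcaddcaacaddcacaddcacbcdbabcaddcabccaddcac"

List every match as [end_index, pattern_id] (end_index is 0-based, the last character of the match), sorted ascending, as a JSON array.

Build automaton:
Trie (insert patterns):
  0='ε' goto b→1 c→2
  1='b' goto ·  [P0 ends]
  2='c' goto a→3
  3='ca' goto d→4
  4='cad' goto d→5
  5='cadd' goto c→6
  6='caddc' goto a→7
  7='caddca' goto ·  [P1 ends]

BFS fail/out derivation:
  n1('b'): parent n0 fail=0; on 'b' 0 → fail=0;  out {0}∪∅={0}
  n2('c'): parent n0 fail=0; on 'c' 0 → fail=0;  out ∅∪∅=∅
  n3('ca'): parent n2 fail=0; on 'a' 0 → fail=0;  out ∅∪∅=∅
  n4('cad'): parent n3 fail=0; on 'd' 0 → fail=0;  out ∅∪∅=∅
  n5('cadd'): parent n4 fail=0; on 'd' 0 → fail=0;  out ∅∪∅=∅
  n6('caddc'): parent n5 fail=0; on 'c' 0 → fail=2;  out ∅∪∅=∅
  n7('caddca'): parent n6 fail=2; on 'a' 2 → fail=3;  out {1}∪∅={1}

Run:
pos 0 'a': at 0
pos 1 'c': at 2
pos 2 'a': at 3
pos 3 'd': at 4
pos 4 'd': at 5
pos 5 'c': at 6
pos 6 'a': at 7  emit P1@[1:6]
pos 7 'b': at 1 ·f  emit P0@[7:7]
pos 8 'd': at 0 ·f
pos 9 'd': at 0
pos 10 'd': at 0
pos 11 'b': at 1  emit P0@[11:11]
pos 12 'c': at 2 ·f
pos 13 'a': at 3
pos 14 'd': at 4
pos 15 'd': at 5
pos 16 'c': at 6
pos 17 'a': at 7  emit P1@[12:17]
pos 18 'a': at 0 ·f
pos 19 'c': at 2
pos 20 'a': at 3
pos 21 'd': at 4
pos 22 'd': at 5
pos 23 'c': at 6
pos 24 'a': at 7  emit P1@[19:24]
pos 25 'c': at 2 ·f
pos 26 'a': at 3
pos 27 'd': at 4
pos 28 'd': at 5
pos 29 'c': at 6
pos 30 'a': at 7  emit P1@[25:30]
pos 31 'c': at 2 ·f
pos 32 'b': at 1 ·f  emit P0@[32:32]
pos 33 'c': at 2 ·f
pos 34 'd': at 0 ·f
pos 35 'b': at 1  emit P0@[35:35]
pos 36 'a': at 0 ·f
pos 37 'b': at 1  emit P0@[37:37]
pos 38 'c': at 2 ·f
pos 39 'a': at 3
pos 40 'd': at 4
pos 41 'd': at 5
pos 42 'c': at 6
pos 43 'a': at 7  emit P1@[38:43]
pos 44 'b': at 1 ·f  emit P0@[44:44]
pos 45 'c': at 2 ·f
pos 46 'c': at 2 ·f
pos 47 'a': at 3
pos 48 'd': at 4
pos 49 'd': at 5
pos 50 'c': at 6
pos 51 'a': at 7  emit P1@[46:51]
pos 52 'c': at 2 ·f

Result: [[6,1],[7,0],[11,0],[17,1],[24,1],[30,1],[32,0],[35,0],[37,0],[43,1],[44,0],[51,1]]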